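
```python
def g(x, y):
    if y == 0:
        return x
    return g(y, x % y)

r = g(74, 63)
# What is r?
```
Call trace:
g(x=74, y=63)
  g(x=63, y=11)
    g(x=11, y=8)
      g(x=8, y=3)
        g(x=3, y=2)
          g(x=2, y=1)
            g(x=1, y=0)
            -> return 1
          -> return 1
        -> return 1
      -> return 1
    -> return 1
  -> return 1
-> return 1

Final answer: 1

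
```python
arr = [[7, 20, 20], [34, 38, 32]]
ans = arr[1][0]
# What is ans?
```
Trace:
  arr=[[7, 20, 20], [34, 38, 32]]
  arr=[[7, 20, 20], [34, 38, 32]], ans=34

Final answer: 34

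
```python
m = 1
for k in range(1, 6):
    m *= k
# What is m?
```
Trace:
  m=1
  m=1, k=1
  m=2, k=2
  m=6, k=3
  m=24, k=4
  m=120, k=5

Final answer: 120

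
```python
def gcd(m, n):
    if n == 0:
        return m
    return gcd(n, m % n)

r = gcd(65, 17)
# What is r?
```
Call trace:
gcd(m=65, n=17)
  gcd(m=17, n=14)
    gcd(m=14, n=3)
      gcd(m=3, n=2)
        gcd(m=2, n=1)
          gcd(m=1, n=0)
          -> return 1
        -> return 1
      -> return 1
    -> return 1
  -> return 1
-> return 1

Final answer: 1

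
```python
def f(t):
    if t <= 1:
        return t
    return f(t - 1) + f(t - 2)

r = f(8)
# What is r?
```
Call trace (a repeated sub-call is expanded the first time; later identical calls just restate its return value):
f(t=8)
  f(t=7)
    f(t=6)
      f(t=5)
        f(t=4)
          f(t=3)
            f(t=2)
              f(t=1)
              -> return 1
              f(t=0)
              -> return 0
            -> return 1
            f(t=1)
            -> return 1
          -> return 2
          f(t=2) -> return 1  (same call as traced above)
        -> return 3
        f(t=3) -> return 2  (same call as traced above)
      -> return 5
      f(t=4) -> return 3  (same call as traced above)
    -> return 8
    f(t=5) -> return 5  (same call as traced above)
  -> return 13
  f(t=6) -> return 8  (same call as traced above)
-> return 21

Final answer: 21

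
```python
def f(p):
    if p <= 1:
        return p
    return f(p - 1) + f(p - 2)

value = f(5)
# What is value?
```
Call trace (a repeated sub-call is expanded the first time; later identical calls just restate its return value):
f(p=5)
  f(p=4)
    f(p=3)
      f(p=2)
        f(p=1)
        -> return 1
        f(p=0)
        -> return 0
      -> return 1
      f(p=1)
      -> return 1
    -> return 2
    f(p=2) -> return 1  (same call as traced above)
  -> return 3
  f(p=3) -> return 2  (same call as traced above)
-> return 5

Final answer: 5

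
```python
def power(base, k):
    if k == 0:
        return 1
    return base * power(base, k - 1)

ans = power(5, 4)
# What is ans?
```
Call trace:
power(base=5, k=4)
  power(base=5, k=3)
    power(base=5, k=2)
      power(base=5, k=1)
        power(base=5, k=0)
        -> return 1
      -> return 5
    -> return 25
  -> return 125
-> return 625

Final answer: 625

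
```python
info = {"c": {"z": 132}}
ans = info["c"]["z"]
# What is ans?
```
Trace:
  info={'c': {'z': 132}}
  info={'c': {'z': 132}}, ans=132

Final answer: 132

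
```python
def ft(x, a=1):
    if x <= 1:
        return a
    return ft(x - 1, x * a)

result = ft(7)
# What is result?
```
Call trace:
ft(x=7, a=1)
  ft(x=6, a=7)
    ft(x=5, a=42)
      ft(x=4, a=210)
        ft(x=3, a=840)
          ft(x=2, a=2520)
            ft(x=1, a=5040)
            -> return 5040
          -> return 5040
        -> return 5040
      -> return 5040
    -> return 5040
  -> return 5040
-> return 5040

Final answer: 5040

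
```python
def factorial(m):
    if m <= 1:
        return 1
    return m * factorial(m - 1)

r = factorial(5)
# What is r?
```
Call trace:
factorial(m=5)
  factorial(m=4)
    factorial(m=3)
      factorial(m=2)
        factorial(m=1)
        -> return 1
      -> return 2
    -> return 6
  -> return 24
-> return 120

Final answer: 120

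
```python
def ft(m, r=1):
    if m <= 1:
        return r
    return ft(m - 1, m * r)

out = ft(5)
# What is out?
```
Call trace:
ft(m=5, r=1)
  ft(m=4, r=5)
    ft(m=3, r=20)
      ft(m=2, r=60)
        ft(m=1, r=120)
        -> return 120
      -> return 120
    -> return 120
  -> return 120
-> return 120

Final answer: 120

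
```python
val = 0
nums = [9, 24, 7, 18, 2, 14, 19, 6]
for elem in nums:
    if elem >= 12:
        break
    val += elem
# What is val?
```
Trace:
  val=0
  val=9, elem=9
  val=9, elem=24

Final answer: 9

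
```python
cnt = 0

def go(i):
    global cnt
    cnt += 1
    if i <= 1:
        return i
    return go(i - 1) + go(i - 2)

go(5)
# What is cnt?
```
Call trace (a repeated sub-call is expanded the first time; later identical calls just restate its return value):
go(i=5)
  go(i=4)
    go(i=3)
      go(i=2)
        go(i=1)
        -> return 1
        go(i=0)
        -> return 0
      -> return 1
      go(i=1)
      -> return 1
    -> return 2
    go(i=2) -> return 1  (same call as traced above)
  -> return 3
  go(i=3) -> return 2  (same call as traced above)
-> return 5

cnt is incremented once per call, so count the calls in each subtree. Let C(i) = number of calls made by go(i).
C(0) = C(1) = 1 (base case, no recursion); C(i) = 1 + C(i - 1) + C(i - 2) otherwise.
C(2) = 1 + C(1) + C(0) = 1 + 1 + 1 = 3
C(3) = 1 + C(2) + C(1) = 1 + 3 + 1 = 5
C(4) = 1 + C(3) + C(2) = 1 + 5 + 3 = 9
C(5) = 1 + C(4) + C(3) = 1 + 9 + 5 = 15
cnt = C(5) = 15

Final answer: 15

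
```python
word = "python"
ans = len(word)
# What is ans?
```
Trace:
  word='python'
  word='python', ans=6

Final answer: 6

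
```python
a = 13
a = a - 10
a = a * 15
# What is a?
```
Trace:
  a=13
  a=3
  a=45

Final answer: 45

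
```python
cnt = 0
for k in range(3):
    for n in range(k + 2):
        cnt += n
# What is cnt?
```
Trace:
  cnt=0
  cnt=0, k=0, n=0
  cnt=1, k=0, n=1
  cnt=1, k=1, n=0
  cnt=2, k=1, n=1
  cnt=4, k=1, n=2
  cnt=4, k=2, n=0
  cnt=5, k=2, n=1
  cnt=7, k=2, n=2
  cnt=10, k=2, n=3

Final answer: 10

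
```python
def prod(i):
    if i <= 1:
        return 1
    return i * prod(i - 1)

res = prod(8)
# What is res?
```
Call trace:
prod(i=8)
  prod(i=7)
    prod(i=6)
      prod(i=5)
        prod(i=4)
          prod(i=3)
            prod(i=2)
              prod(i=1)
              -> return 1
            -> return 2
          -> return 6
        -> return 24
      -> return 120
    -> return 720
  -> return 5040
-> return 40320

Final answer: 40320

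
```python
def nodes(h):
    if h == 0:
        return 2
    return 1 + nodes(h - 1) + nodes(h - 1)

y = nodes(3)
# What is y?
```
Call trace (a repeated sub-call is expanded the first time; later identical calls just restate its return value):
nodes(h=3)
  nodes(h=2)
    nodes(h=1)
      nodes(h=0)
      -> return 2
      nodes(h=0)
      -> return 2
    -> return 5
    nodes(h=1) -> return 5  (same call as traced above)
  -> return 11
  nodes(h=2) -> return 11  (same call as traced above)
-> return 23

Final answer: 23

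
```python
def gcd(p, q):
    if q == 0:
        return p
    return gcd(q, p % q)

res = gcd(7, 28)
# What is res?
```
Call trace:
gcd(p=7, q=28)
  gcd(p=28, q=7)
    gcd(p=7, q=0)
    -> return 7
  -> return 7
-> return 7

Final answer: 7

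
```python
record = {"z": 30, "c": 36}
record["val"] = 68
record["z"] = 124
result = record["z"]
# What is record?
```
Trace:
  record={'z': 30, 'c': 36}
  record={'z': 30, 'c': 36, 'val': 68}
  record={'z': 124, 'c': 36, 'val': 68}
  record={'z': 124, 'c': 36, 'val': 68}, result=124

Final answer: {'z': 124, 'c': 36, 'val': 68}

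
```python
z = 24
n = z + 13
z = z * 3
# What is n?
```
Trace:
  z=24
  z=24, n=37
  z=72, n=37

Final answer: 37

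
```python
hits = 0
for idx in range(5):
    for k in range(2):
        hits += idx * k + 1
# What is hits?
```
Trace:
  hits=0
  hits=1, idx=0, k=0
  hits=2, idx=0, k=1
  hits=3, idx=1, k=0
  hits=5, idx=1, k=1
  hits=6, idx=2, k=0
  hits=9, idx=2, k=1
  hits=10, idx=3, k=0
  hits=14, idx=3, k=1
  hits=15, idx=4, k=0
  hits=20, idx=4, k=1

Final answer: 20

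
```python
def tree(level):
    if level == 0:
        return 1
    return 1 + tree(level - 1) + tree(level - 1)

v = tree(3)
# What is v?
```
Call trace (a repeated sub-call is expanded the first time; later identical calls just restate its return value):
tree(level=3)
  tree(level=2)
    tree(level=1)
      tree(level=0)
      -> return 1
      tree(level=0)
      -> return 1
    -> return 3
    tree(level=1) -> return 3  (same call as traced above)
  -> return 7
  tree(level=2) -> return 7  (same call as traced above)
-> return 15

Final answer: 15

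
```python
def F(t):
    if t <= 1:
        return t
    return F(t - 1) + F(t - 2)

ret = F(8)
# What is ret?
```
Call trace (a repeated sub-call is expanded the first time; later identical calls just restate its return value):
F(t=8)
  F(t=7)
    F(t=6)
      F(t=5)
        F(t=4)
          F(t=3)
            F(t=2)
              F(t=1)
              -> return 1
              F(t=0)
              -> return 0
            -> return 1
            F(t=1)
            -> return 1
          -> return 2
          F(t=2) -> return 1  (same call as traced above)
        -> return 3
        F(t=3) -> return 2  (same call as traced above)
      -> return 5
      F(t=4) -> return 3  (same call as traced above)
    -> return 8
    F(t=5) -> return 5  (same call as traced above)
  -> return 13
  F(t=6) -> return 8  (same call as traced above)
-> return 21

Final answer: 21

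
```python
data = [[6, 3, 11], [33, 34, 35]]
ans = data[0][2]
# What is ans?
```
Trace:
  data=[[6, 3, 11], [33, 34, 35]]
  data=[[6, 3, 11], [33, 34, 35]], ans=11

Final answer: 11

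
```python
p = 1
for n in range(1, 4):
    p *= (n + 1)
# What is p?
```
Trace:
  p=1
  p=2, n=1
  p=6, n=2
  p=24, n=3

Final answer: 24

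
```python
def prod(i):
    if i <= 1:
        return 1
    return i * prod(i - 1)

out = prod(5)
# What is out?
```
Call trace:
prod(i=5)
  prod(i=4)
    prod(i=3)
      prod(i=2)
        prod(i=1)
        -> return 1
      -> return 2
    -> return 6
  -> return 24
-> return 120

Final answer: 120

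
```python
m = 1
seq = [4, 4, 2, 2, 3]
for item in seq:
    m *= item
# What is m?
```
Trace:
  m=1
  m=4, item=4
  m=16, item=4
  m=32, item=2
  m=64, item=2
  m=192, item=3

Final answer: 192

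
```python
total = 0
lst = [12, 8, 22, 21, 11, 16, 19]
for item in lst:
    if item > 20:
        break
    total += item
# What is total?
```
Trace:
  total=0
  total=12, item=12
  total=20, item=8
  total=20, item=22

Final answer: 20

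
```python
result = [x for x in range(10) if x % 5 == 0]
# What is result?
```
Trace:
  x=0
  x=1
  x=2
  x=3
  x=4
  x=5
  x=6
  x=7
  x=8
  x=9
  result=[0, 5]

Final answer: [0, 5]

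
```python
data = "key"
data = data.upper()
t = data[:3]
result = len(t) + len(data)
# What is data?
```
Trace:
  data='key'
  data='KEY'
  data='KEY', t='KEY'
  data='KEY', t='KEY', result=6

Final answer: 'KEY'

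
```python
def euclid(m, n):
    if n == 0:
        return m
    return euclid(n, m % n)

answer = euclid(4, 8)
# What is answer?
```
Call trace:
euclid(m=4, n=8)
  euclid(m=8, n=4)
    euclid(m=4, n=0)
    -> return 4
  -> return 4
-> return 4

Final answer: 4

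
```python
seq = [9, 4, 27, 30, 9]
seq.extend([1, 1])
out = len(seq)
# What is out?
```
Trace:
  seq=[9, 4, 27, 30, 9]
  seq=[9, 4, 27, 30, 9, 1, 1]
  seq=[9, 4, 27, 30, 9, 1, 1], out=7

Final answer: 7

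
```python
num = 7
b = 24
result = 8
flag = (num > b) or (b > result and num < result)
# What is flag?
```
Trace:
  num=7
  num=7, b=24
  num=7, b=24, result=8
  num=7, b=24, result=8, flag=True

Final answer: True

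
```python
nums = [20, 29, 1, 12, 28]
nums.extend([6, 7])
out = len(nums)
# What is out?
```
Trace:
  nums=[20, 29, 1, 12, 28]
  nums=[20, 29, 1, 12, 28, 6, 7]
  nums=[20, 29, 1, 12, 28, 6, 7], out=7

Final answer: 7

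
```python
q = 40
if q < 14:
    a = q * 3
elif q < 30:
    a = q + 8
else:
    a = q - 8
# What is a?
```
Trace:
  q=40
  q=40, a=32

Final answer: 32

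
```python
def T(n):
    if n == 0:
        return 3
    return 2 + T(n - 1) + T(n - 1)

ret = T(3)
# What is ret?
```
Call trace (a repeated sub-call is expanded the first time; later identical calls just restate its return value):
T(n=3)
  T(n=2)
    T(n=1)
      T(n=0)
      -> return 3
      T(n=0)
      -> return 3
    -> return 8
    T(n=1) -> return 8  (same call as traced above)
  -> return 18
  T(n=2) -> return 18  (same call as traced above)
-> return 38

Final answer: 38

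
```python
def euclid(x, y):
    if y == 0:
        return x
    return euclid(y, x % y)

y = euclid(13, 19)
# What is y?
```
Call trace:
euclid(x=13, y=19)
  euclid(x=19, y=13)
    euclid(x=13, y=6)
      euclid(x=6, y=1)
        euclid(x=1, y=0)
        -> return 1
      -> return 1
    -> return 1
  -> return 1
-> return 1

Final answer: 1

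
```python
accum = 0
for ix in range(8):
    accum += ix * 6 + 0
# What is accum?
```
Trace:
  accum=0
  accum=0, ix=0
  accum=6, ix=1
  accum=18, ix=2
  accum=36, ix=3
  accum=60, ix=4
  accum=90, ix=5
  accum=126, ix=6
  accum=168, ix=7

Final answer: 168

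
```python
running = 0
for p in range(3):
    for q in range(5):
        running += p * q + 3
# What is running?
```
Trace:
  running=0
  running=3, p=0, q=0
  running=6, p=0, q=1
  running=9, p=0, q=2
  running=12, p=0, q=3
  running=15, p=0, q=4
  running=18, p=1, q=0
  running=22, p=1, q=1
  running=27, p=1, q=2
  running=33, p=1, q=3
  running=40, p=1, q=4
  running=43, p=2, q=0
  running=48, p=2, q=1
  running=55, p=2, q=2
  running=64, p=2, q=3
  running=75, p=2, q=4

Final answer: 75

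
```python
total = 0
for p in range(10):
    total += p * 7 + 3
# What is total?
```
Trace:
  total=0
  total=3, p=0
  total=13, p=1
  total=30, p=2
  total=54, p=3
  total=85, p=4
  total=123, p=5
  total=168, p=6
  total=220, p=7
  total=279, p=8
  total=345, p=9

Final answer: 345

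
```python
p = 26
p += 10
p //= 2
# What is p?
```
Trace:
  p=26
  p=36
  p=18

Final answer: 18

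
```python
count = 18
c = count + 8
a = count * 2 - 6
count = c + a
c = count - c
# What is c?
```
Trace:
  count=18
  count=18, c=26
  count=18, c=26, a=30
  count=56, c=26, a=30
  count=56, c=30, a=30

Final answer: 30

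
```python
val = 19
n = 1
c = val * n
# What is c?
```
Trace:
  val=19
  val=19, n=1
  val=19, n=1, c=19

Final answer: 19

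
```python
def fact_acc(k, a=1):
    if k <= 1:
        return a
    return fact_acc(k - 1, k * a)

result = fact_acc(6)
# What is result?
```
Call trace:
fact_acc(k=6, a=1)
  fact_acc(k=5, a=6)
    fact_acc(k=4, a=30)
      fact_acc(k=3, a=120)
        fact_acc(k=2, a=360)
          fact_acc(k=1, a=720)
          -> return 720
        -> return 720
      -> return 720
    -> return 720
  -> return 720
-> return 720

Final answer: 720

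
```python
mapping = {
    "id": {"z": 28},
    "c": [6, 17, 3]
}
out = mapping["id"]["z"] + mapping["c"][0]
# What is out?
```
Trace:
  mapping={'id': {'z': 28}, 'c': [6, 17, 3]}
  mapping={'id': {'z': 28}, 'c': [6, 17, 3]}, out=34

Final answer: 34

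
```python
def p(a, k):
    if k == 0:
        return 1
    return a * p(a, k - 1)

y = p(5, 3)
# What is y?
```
Call trace:
p(a=5, k=3)
  p(a=5, k=2)
    p(a=5, k=1)
      p(a=5, k=0)
      -> return 1
    -> return 5
  -> return 25
-> return 125

Final answer: 125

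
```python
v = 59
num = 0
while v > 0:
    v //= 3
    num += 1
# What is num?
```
Trace:
  v=59
  v=59, num=0
  v=19, num=1
  v=6, num=2
  v=2, num=3
  v=0, num=4

Final answer: 4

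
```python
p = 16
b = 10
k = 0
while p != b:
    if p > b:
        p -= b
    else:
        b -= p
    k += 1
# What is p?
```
Trace:
  p=16
  p=16, b=10
  p=16, b=10, k=0
  p=6, b=10, k=1
  p=6, b=4, k=2
  p=2, b=4, k=3
  p=2, b=2, k=4

Final answer: 2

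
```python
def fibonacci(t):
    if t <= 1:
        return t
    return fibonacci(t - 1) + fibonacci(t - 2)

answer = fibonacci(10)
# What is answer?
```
Call trace (a repeated sub-call is expanded the first time; later identical calls just restate its return value):
fibonacci(t=10)
  fibonacci(t=9)
    fibonacci(t=8)
      fibonacci(t=7)
        fibonacci(t=6)
          fibonacci(t=5)
            fibonacci(t=4)
              fibonacci(t=3)
                fibonacci(t=2)
                  fibonacci(t=1)
                  -> return 1
                  fibonacci(t=0)
                  -> return 0
                -> return 1
                fibonacci(t=1)
                -> return 1
              -> return 2
              fibonacci(t=2) -> return 1  (same call as traced above)
            -> return 3
            fibonacci(t=3) -> return 2  (same call as traced above)
          -> return 5
          fibonacci(t=4) -> return 3  (same call as traced above)
        -> return 8
        fibonacci(t=5) -> return 5  (same call as traced above)
      -> return 13
      fibonacci(t=6) -> return 8  (same call as traced above)
    -> return 21
    fibonacci(t=7) -> return 13  (same call as traced above)
  -> return 34
  fibonacci(t=8) -> return 21  (same call as traced above)
-> return 55

Final answer: 55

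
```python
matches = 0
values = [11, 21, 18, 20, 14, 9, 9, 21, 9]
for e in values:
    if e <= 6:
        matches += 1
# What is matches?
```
Trace:
  matches=0
  matches=0, e=11
  matches=0, e=21
  matches=0, e=18
  matches=0, e=20
  matches=0, e=14
  matches=0, e=9
  matches=0, e=9
  matches=0, e=21
  matches=0, e=9

Final answer: 0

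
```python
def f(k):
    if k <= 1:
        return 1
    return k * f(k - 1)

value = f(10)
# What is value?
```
Call trace:
f(k=10)
  f(k=9)
    f(k=8)
      f(k=7)
        f(k=6)
          f(k=5)
            f(k=4)
              f(k=3)
                f(k=2)
                  f(k=1)
                  -> return 1
                -> return 2
              -> return 6
            -> return 24
          -> return 120
        -> return 720
      -> return 5040
    -> return 40320
  -> return 362880
-> return 3628800

Final answer: 3628800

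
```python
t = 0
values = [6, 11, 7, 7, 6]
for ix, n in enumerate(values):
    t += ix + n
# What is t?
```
Trace:
  t=0
  t=6, ix=0, n=6
  t=18, ix=1, n=11
  t=27, ix=2, n=7
  t=37, ix=3, n=7
  t=47, ix=4, n=6

Final answer: 47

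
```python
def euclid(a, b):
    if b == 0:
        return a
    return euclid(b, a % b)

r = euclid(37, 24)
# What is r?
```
Call trace:
euclid(a=37, b=24)
  euclid(a=24, b=13)
    euclid(a=13, b=11)
      euclid(a=11, b=2)
        euclid(a=2, b=1)
          euclid(a=1, b=0)
          -> return 1
        -> return 1
      -> return 1
    -> return 1
  -> return 1
-> return 1

Final answer: 1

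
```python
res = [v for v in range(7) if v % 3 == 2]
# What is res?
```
Trace:
  v=0
  v=1
  v=2
  v=3
  v=4
  v=5
  v=6
  res=[2, 5]

Final answer: [2, 5]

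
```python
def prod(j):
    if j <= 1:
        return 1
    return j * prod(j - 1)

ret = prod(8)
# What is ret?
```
Call trace:
prod(j=8)
  prod(j=7)
    prod(j=6)
      prod(j=5)
        prod(j=4)
          prod(j=3)
            prod(j=2)
              prod(j=1)
              -> return 1
            -> return 2
          -> return 6
        -> return 24
      -> return 120
    -> return 720
  -> return 5040
-> return 40320

Final answer: 40320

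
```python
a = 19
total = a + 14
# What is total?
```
Trace:
  a=19
  a=19, total=33

Final answer: 33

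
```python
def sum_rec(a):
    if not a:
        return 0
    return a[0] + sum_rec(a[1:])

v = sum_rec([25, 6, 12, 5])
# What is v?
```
Call trace:
sum_rec(a=[25, 6, 12, 5])
  sum_rec(a=[6, 12, 5])
    sum_rec(a=[12, 5])
      sum_rec(a=[5])
        sum_rec(a=[])
        -> return 0
      -> return 5
    -> return 17
  -> return 23
-> return 48

Final answer: 48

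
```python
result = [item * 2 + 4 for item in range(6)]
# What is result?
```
Trace:
  item=0
  item=1
  item=2
  item=3
  item=4
  item=5
  result=[4, 6, 8, 10, 12, 14]

Final answer: [4, 6, 8, 10, 12, 14]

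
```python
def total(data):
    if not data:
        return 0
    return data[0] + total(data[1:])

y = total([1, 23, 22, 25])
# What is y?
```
Call trace:
total(data=[1, 23, 22, 25])
  total(data=[23, 22, 25])
    total(data=[22, 25])
      total(data=[25])
        total(data=[])
        -> return 0
      -> return 25
    -> return 47
  -> return 70
-> return 71

Final answer: 71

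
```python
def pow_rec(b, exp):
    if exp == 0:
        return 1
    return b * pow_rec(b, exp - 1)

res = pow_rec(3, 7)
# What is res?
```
Call trace:
pow_rec(b=3, exp=7)
  pow_rec(b=3, exp=6)
    pow_rec(b=3, exp=5)
      pow_rec(b=3, exp=4)
        pow_rec(b=3, exp=3)
          pow_rec(b=3, exp=2)
            pow_rec(b=3, exp=1)
              pow_rec(b=3, exp=0)
              -> return 1
            -> return 3
          -> return 9
        -> return 27
      -> return 81
    -> return 243
  -> return 729
-> return 2187

Final answer: 2187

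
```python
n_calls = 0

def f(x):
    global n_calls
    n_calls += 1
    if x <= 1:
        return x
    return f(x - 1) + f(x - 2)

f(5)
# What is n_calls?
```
Call trace (a repeated sub-call is expanded the first time; later identical calls just restate its return value):
f(x=5)
  f(x=4)
    f(x=3)
      f(x=2)
        f(x=1)
        -> return 1
        f(x=0)
        -> return 0
      -> return 1
      f(x=1)
      -> return 1
    -> return 2
    f(x=2) -> return 1  (same call as traced above)
  -> return 3
  f(x=3) -> return 2  (same call as traced above)
-> return 5

n_calls is incremented once per call, so count the calls in each subtree. Let C(x) = number of calls made by f(x).
C(0) = C(1) = 1 (base case, no recursion); C(x) = 1 + C(x - 1) + C(x - 2) otherwise.
C(2) = 1 + C(1) + C(0) = 1 + 1 + 1 = 3
C(3) = 1 + C(2) + C(1) = 1 + 3 + 1 = 5
C(4) = 1 + C(3) + C(2) = 1 + 5 + 3 = 9
C(5) = 1 + C(4) + C(3) = 1 + 9 + 5 = 15
n_calls = C(5) = 15

Final answer: 15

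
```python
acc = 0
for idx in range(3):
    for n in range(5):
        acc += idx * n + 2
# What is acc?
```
Trace:
  acc=0
  acc=2, idx=0, n=0
  acc=4, idx=0, n=1
  acc=6, idx=0, n=2
  acc=8, idx=0, n=3
  acc=10, idx=0, n=4
  acc=12, idx=1, n=0
  acc=15, idx=1, n=1
  acc=19, idx=1, n=2
  acc=24, idx=1, n=3
  acc=30, idx=1, n=4
  acc=32, idx=2, n=0
  acc=36, idx=2, n=1
  acc=42, idx=2, n=2
  acc=50, idx=2, n=3
  acc=60, idx=2, n=4

Final answer: 60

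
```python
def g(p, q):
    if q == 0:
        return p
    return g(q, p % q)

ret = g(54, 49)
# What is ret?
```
Call trace:
g(p=54, q=49)
  g(p=49, q=5)
    g(p=5, q=4)
      g(p=4, q=1)
        g(p=1, q=0)
        -> return 1
      -> return 1
    -> return 1
  -> return 1
-> return 1

Final answer: 1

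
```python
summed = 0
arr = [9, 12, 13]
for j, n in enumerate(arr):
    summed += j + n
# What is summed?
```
Trace:
  summed=0
  summed=9, j=0, n=9
  summed=22, j=1, n=12
  summed=37, j=2, n=13

Final answer: 37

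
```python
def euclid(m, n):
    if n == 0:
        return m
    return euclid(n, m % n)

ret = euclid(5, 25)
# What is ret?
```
Call trace:
euclid(m=5, n=25)
  euclid(m=25, n=5)
    euclid(m=5, n=0)
    -> return 5
  -> return 5
-> return 5

Final answer: 5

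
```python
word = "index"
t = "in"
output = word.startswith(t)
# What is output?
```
Trace:
  word='index'
  word='index', t='in'
  word='index', t='in', output=True

Final answer: True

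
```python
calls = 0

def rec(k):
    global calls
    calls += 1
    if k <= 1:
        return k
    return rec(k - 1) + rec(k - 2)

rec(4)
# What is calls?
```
Call trace (a repeated sub-call is expanded the first time; later identical calls just restate its return value):
rec(k=4)
  rec(k=3)
    rec(k=2)
      rec(k=1)
      -> return 1
      rec(k=0)
      -> return 0
    -> return 1
    rec(k=1)
    -> return 1
  -> return 2
  rec(k=2) -> return 1  (same call as traced above)
-> return 3

calls is incremented once per call, so count the calls in each subtree. Let C(k) = number of calls made by rec(k).
C(0) = C(1) = 1 (base case, no recursion); C(k) = 1 + C(k - 1) + C(k - 2) otherwise.
C(2) = 1 + C(1) + C(0) = 1 + 1 + 1 = 3
C(3) = 1 + C(2) + C(1) = 1 + 3 + 1 = 5
C(4) = 1 + C(3) + C(2) = 1 + 5 + 3 = 9
calls = C(4) = 9

Final answer: 9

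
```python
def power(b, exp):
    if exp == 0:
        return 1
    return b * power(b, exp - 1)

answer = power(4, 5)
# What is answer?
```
Call trace:
power(b=4, exp=5)
  power(b=4, exp=4)
    power(b=4, exp=3)
      power(b=4, exp=2)
        power(b=4, exp=1)
          power(b=4, exp=0)
          -> return 1
        -> return 4
      -> return 16
    -> return 64
  -> return 256
-> return 1024

Final answer: 1024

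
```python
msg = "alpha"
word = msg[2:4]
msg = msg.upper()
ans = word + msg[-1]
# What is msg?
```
Trace:
  msg='alpha'
  msg='alpha', word='ph'
  msg='ALPHA', word='ph'
  msg='ALPHA', word='ph', ans='phA'

Final answer: 'ALPHA'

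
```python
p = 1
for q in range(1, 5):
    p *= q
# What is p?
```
Trace:
  p=1
  p=1, q=1
  p=2, q=2
  p=6, q=3
  p=24, q=4

Final answer: 24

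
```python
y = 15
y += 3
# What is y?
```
Trace:
  y=15
  y=18

Final answer: 18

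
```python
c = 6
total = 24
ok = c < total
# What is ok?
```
Trace:
  c=6
  c=6, total=24
  c=6, total=24, ok=True

Final answer: True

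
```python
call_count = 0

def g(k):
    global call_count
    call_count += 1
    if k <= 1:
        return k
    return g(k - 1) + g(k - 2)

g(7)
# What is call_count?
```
Call trace (a repeated sub-call is expanded the first time; later identical calls just restate its return value):
g(k=7)
  g(k=6)
    g(k=5)
      g(k=4)
        g(k=3)
          g(k=2)
            g(k=1)
            -> return 1
            g(k=0)
            -> return 0
          -> return 1
          g(k=1)
          -> return 1
        -> return 2
        g(k=2) -> return 1  (same call as traced above)
      -> return 3
      g(k=3) -> return 2  (same call as traced above)
    -> return 5
    g(k=4) -> return 3  (same call as traced above)
  -> return 8
  g(k=5) -> return 5  (same call as traced above)
-> return 13

call_count is incremented once per call, so count the calls in each subtree. Let C(k) = number of calls made by g(k).
C(0) = C(1) = 1 (base case, no recursion); C(k) = 1 + C(k - 1) + C(k - 2) otherwise.
C(2) = 1 + C(1) + C(0) = 1 + 1 + 1 = 3
C(3) = 1 + C(2) + C(1) = 1 + 3 + 1 = 5
C(4) = 1 + C(3) + C(2) = 1 + 5 + 3 = 9
C(5) = 1 + C(4) + C(3) = 1 + 9 + 5 = 15
C(6) = 1 + C(5) + C(4) = 1 + 15 + 9 = 25
C(7) = 1 + C(6) + C(5) = 1 + 25 + 15 = 41
call_count = C(7) = 41

Final answer: 41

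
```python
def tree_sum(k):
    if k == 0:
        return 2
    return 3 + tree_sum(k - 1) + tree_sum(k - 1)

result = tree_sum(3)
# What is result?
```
Call trace (a repeated sub-call is expanded the first time; later identical calls just restate its return value):
tree_sum(k=3)
  tree_sum(k=2)
    tree_sum(k=1)
      tree_sum(k=0)
      -> return 2
      tree_sum(k=0)
      -> return 2
    -> return 7
    tree_sum(k=1) -> return 7  (same call as traced above)
  -> return 17
  tree_sum(k=2) -> return 17  (same call as traced above)
-> return 37

Final answer: 37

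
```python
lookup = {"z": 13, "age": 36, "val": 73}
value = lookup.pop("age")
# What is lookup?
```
Trace:
  lookup={'z': 13, 'age': 36, 'val': 73}
  lookup={'z': 13, 'val': 73}, value=36

Final answer: {'z': 13, 'val': 73}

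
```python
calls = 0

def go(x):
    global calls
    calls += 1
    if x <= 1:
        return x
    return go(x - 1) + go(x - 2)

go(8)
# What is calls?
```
Call trace (a repeated sub-call is expanded the first time; later identical calls just restate its return value):
go(x=8)
  go(x=7)
    go(x=6)
      go(x=5)
        go(x=4)
          go(x=3)
            go(x=2)
              go(x=1)
              -> return 1
              go(x=0)
              -> return 0
            -> return 1
            go(x=1)
            -> return 1
          -> return 2
          go(x=2) -> return 1  (same call as traced above)
        -> return 3
        go(x=3) -> return 2  (same call as traced above)
      -> return 5
      go(x=4) -> return 3  (same call as traced above)
    -> return 8
    go(x=5) -> return 5  (same call as traced above)
  -> return 13
  go(x=6) -> return 8  (same call as traced above)
-> return 21

calls is incremented once per call, so count the calls in each subtree. Let C(x) = number of calls made by go(x).
C(0) = C(1) = 1 (base case, no recursion); C(x) = 1 + C(x - 1) + C(x - 2) otherwise.
C(2) = 1 + C(1) + C(0) = 1 + 1 + 1 = 3
C(3) = 1 + C(2) + C(1) = 1 + 3 + 1 = 5
C(4) = 1 + C(3) + C(2) = 1 + 5 + 3 = 9
C(5) = 1 + C(4) + C(3) = 1 + 9 + 5 = 15
C(6) = 1 + C(5) + C(4) = 1 + 15 + 9 = 25
C(7) = 1 + C(6) + C(5) = 1 + 25 + 15 = 41
C(8) = 1 + C(7) + C(6) = 1 + 41 + 25 = 67
calls = C(8) = 67

Final answer: 67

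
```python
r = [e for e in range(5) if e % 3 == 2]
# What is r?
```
Trace:
  e=0
  e=1
  e=2
  e=3
  e=4
  r=[2]

Final answer: [2]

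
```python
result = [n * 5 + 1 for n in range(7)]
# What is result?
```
Trace:
  n=0
  n=1
  n=2
  n=3
  n=4
  n=5
  n=6
  result=[1, 6, 11, 16, 21, 26, 31]

Final answer: [1, 6, 11, 16, 21, 26, 31]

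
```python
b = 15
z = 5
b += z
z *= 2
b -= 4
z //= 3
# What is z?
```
Trace:
  b=15
  b=15, z=5
  b=20, z=5
  b=20, z=10
  b=16, z=10
  b=16, z=3

Final answer: 3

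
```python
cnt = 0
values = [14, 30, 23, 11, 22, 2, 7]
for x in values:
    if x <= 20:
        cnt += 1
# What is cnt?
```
Trace:
  cnt=0
  cnt=1, x=14
  cnt=1, x=30
  cnt=1, x=23
  cnt=2, x=11
  cnt=2, x=22
  cnt=3, x=2
  cnt=4, x=7

Final answer: 4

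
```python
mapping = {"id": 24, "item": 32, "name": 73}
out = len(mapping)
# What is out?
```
Trace:
  mapping={'id': 24, 'item': 32, 'name': 73}
  mapping={'id': 24, 'item': 32, 'name': 73}, out=3

Final answer: 3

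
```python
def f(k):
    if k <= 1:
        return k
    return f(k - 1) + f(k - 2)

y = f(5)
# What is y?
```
Call trace (a repeated sub-call is expanded the first time; later identical calls just restate its return value):
f(k=5)
  f(k=4)
    f(k=3)
      f(k=2)
        f(k=1)
        -> return 1
        f(k=0)
        -> return 0
      -> return 1
      f(k=1)
      -> return 1
    -> return 2
    f(k=2) -> return 1  (same call as traced above)
  -> return 3
  f(k=3) -> return 2  (same call as traced above)
-> return 5

Final answer: 5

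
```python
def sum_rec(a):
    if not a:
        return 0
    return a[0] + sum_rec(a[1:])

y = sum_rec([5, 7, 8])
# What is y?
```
Call trace:
sum_rec(a=[5, 7, 8])
  sum_rec(a=[7, 8])
    sum_rec(a=[8])
      sum_rec(a=[])
      -> return 0
    -> return 8
  -> return 15
-> return 20

Final answer: 20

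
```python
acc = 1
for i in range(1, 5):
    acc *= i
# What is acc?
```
Trace:
  acc=1
  acc=1, i=1
  acc=2, i=2
  acc=6, i=3
  acc=24, i=4

Final answer: 24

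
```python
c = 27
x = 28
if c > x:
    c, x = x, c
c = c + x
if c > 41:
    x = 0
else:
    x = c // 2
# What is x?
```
Trace:
  c=27
  c=27, x=28
  c=27, x=28
  c=55, x=28
  c=55, x=0

Final answer: 0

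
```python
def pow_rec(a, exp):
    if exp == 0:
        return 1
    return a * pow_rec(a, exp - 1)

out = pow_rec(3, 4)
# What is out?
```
Call trace:
pow_rec(a=3, exp=4)
  pow_rec(a=3, exp=3)
    pow_rec(a=3, exp=2)
      pow_rec(a=3, exp=1)
        pow_rec(a=3, exp=0)
        -> return 1
      -> return 3
    -> return 9
  -> return 27
-> return 81

Final answer: 81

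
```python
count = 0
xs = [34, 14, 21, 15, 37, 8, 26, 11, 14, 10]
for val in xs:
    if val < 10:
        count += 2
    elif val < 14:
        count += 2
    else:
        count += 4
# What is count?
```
Trace:
  count=0
  count=4, val=34
  count=8, val=14
  count=12, val=21
  count=16, val=15
  count=20, val=37
  count=22, val=8
  count=26, val=26
  count=28, val=11
  count=32, val=14
  count=34, val=10

Final answer: 34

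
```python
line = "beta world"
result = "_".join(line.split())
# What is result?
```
Trace:
  line='beta world'
  line='beta world', result='beta_world'

Final answer: 'beta_world'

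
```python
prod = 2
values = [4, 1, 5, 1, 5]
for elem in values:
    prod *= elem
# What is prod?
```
Trace:
  prod=2
  prod=8, elem=4
  prod=8, elem=1
  prod=40, elem=5
  prod=40, elem=1
  prod=200, elem=5

Final answer: 200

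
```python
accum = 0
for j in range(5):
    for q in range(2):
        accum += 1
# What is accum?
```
Trace:
  accum=0
  accum=1, j=0, q=0
  accum=2, j=0, q=1
  accum=3, j=1, q=0
  accum=4, j=1, q=1
  accum=5, j=2, q=0
  accum=6, j=2, q=1
  accum=7, j=3, q=0
  accum=8, j=3, q=1
  accum=9, j=4, q=0
  accum=10, j=4, q=1

Final answer: 10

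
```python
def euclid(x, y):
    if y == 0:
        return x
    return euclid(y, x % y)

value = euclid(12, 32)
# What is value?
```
Call trace:
euclid(x=12, y=32)
  euclid(x=32, y=12)
    euclid(x=12, y=8)
      euclid(x=8, y=4)
        euclid(x=4, y=0)
        -> return 4
      -> return 4
    -> return 4
  -> return 4
-> return 4

Final answer: 4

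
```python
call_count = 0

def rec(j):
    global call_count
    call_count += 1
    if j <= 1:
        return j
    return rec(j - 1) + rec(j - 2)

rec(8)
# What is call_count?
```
Call trace (a repeated sub-call is expanded the first time; later identical calls just restate its return value):
rec(j=8)
  rec(j=7)
    rec(j=6)
      rec(j=5)
        rec(j=4)
          rec(j=3)
            rec(j=2)
              rec(j=1)
              -> return 1
              rec(j=0)
              -> return 0
            -> return 1
            rec(j=1)
            -> return 1
          -> return 2
          rec(j=2) -> return 1  (same call as traced above)
        -> return 3
        rec(j=3) -> return 2  (same call as traced above)
      -> return 5
      rec(j=4) -> return 3  (same call as traced above)
    -> return 8
    rec(j=5) -> return 5  (same call as traced above)
  -> return 13
  rec(j=6) -> return 8  (same call as traced above)
-> return 21

call_count is incremented once per call, so count the calls in each subtree. Let C(j) = number of calls made by rec(j).
C(0) = C(1) = 1 (base case, no recursion); C(j) = 1 + C(j - 1) + C(j - 2) otherwise.
C(2) = 1 + C(1) + C(0) = 1 + 1 + 1 = 3
C(3) = 1 + C(2) + C(1) = 1 + 3 + 1 = 5
C(4) = 1 + C(3) + C(2) = 1 + 5 + 3 = 9
C(5) = 1 + C(4) + C(3) = 1 + 9 + 5 = 15
C(6) = 1 + C(5) + C(4) = 1 + 15 + 9 = 25
C(7) = 1 + C(6) + C(5) = 1 + 25 + 15 = 41
C(8) = 1 + C(7) + C(6) = 1 + 41 + 25 = 67
call_count = C(8) = 67

Final answer: 67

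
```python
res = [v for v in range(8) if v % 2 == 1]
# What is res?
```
Trace:
  v=0
  v=1
  v=2
  v=3
  v=4
  v=5
  v=6
  v=7
  res=[1, 3, 5, 7]

Final answer: [1, 3, 5, 7]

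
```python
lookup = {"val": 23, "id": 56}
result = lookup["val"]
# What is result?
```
Trace:
  lookup={'val': 23, 'id': 56}
  lookup={'val': 23, 'id': 56}, result=23

Final answer: 23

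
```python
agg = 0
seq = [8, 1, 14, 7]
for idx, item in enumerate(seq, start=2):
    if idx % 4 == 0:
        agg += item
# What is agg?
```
Trace:
  agg=0
  agg=0, idx=2, item=8
  agg=0, idx=3, item=1
  agg=14, idx=4, item=14
  agg=14, idx=5, item=7

Final answer: 14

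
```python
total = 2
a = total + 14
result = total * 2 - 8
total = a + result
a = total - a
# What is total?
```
Trace:
  total=2
  total=2, a=16
  total=2, a=16, result=-4
  total=12, a=16, result=-4
  total=12, a=-4, result=-4

Final answer: 12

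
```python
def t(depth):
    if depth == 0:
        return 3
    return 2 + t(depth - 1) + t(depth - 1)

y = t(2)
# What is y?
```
Call trace (a repeated sub-call is expanded the first time; later identical calls just restate its return value):
t(depth=2)
  t(depth=1)
    t(depth=0)
    -> return 3
    t(depth=0)
    -> return 3
  -> return 8
  t(depth=1) -> return 8  (same call as traced above)
-> return 18

Final answer: 18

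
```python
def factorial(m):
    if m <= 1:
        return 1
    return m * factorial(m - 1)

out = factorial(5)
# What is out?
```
Call trace:
factorial(m=5)
  factorial(m=4)
    factorial(m=3)
      factorial(m=2)
        factorial(m=1)
        -> return 1
      -> return 2
    -> return 6
  -> return 24
-> return 120

Final answer: 120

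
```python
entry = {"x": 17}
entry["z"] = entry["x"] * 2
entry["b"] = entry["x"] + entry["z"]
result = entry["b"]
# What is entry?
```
Trace:
  entry={'x': 17}
  entry={'x': 17, 'z': 34}
  entry={'x': 17, 'z': 34, 'b': 51}
  entry={'x': 17, 'z': 34, 'b': 51}, result=51

Final answer: {'x': 17, 'z': 34, 'b': 51}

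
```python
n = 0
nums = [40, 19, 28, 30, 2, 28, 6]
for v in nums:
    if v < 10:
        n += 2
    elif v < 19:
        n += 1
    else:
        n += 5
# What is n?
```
Trace:
  n=0
  n=5, v=40
  n=10, v=19
  n=15, v=28
  n=20, v=30
  n=22, v=2
  n=27, v=28
  n=29, v=6

Final answer: 29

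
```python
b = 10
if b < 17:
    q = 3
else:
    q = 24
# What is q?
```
Trace:
  b=10
  b=10, q=3

Final answer: 3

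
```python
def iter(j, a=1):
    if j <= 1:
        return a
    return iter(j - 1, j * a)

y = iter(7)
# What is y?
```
Call trace:
iter(j=7, a=1)
  iter(j=6, a=7)
    iter(j=5, a=42)
      iter(j=4, a=210)
        iter(j=3, a=840)
          iter(j=2, a=2520)
            iter(j=1, a=5040)
            -> return 5040
          -> return 5040
        -> return 5040
      -> return 5040
    -> return 5040
  -> return 5040
-> return 5040

Final answer: 5040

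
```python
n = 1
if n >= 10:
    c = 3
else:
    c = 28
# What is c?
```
Trace:
  n=1
  n=1, c=28

Final answer: 28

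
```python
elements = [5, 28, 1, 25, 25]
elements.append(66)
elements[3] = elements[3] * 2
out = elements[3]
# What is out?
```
Trace:
  elements=[5, 28, 1, 25, 25]
  elements=[5, 28, 1, 25, 25, 66]
  elements=[5, 28, 1, 50, 25, 66]
  elements=[5, 28, 1, 50, 25, 66], out=50

Final answer: 50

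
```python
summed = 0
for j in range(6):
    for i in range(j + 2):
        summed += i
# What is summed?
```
Trace:
  summed=0
  summed=0, j=0, i=0
  summed=1, j=0, i=1
  summed=1, j=1, i=0
  summed=2, j=1, i=1
  summed=4, j=1, i=2
  summed=4, j=2, i=0
  summed=5, j=2, i=1
  summed=7, j=2, i=2
  summed=10, j=2, i=3
  summed=10, j=3, i=0
  summed=11, j=3, i=1
  summed=13, j=3, i=2
  summed=16, j=3, i=3
  summed=20, j=3, i=4
  summed=20, j=4, i=0
  summed=21, j=4, i=1
  summed=23, j=4, i=2
  summed=26, j=4, i=3
  summed=30, j=4, i=4
  summed=35, j=4, i=5
  summed=35, j=5, i=0
  summed=36, j=5, i=1
  summed=38, j=5, i=2
  summed=41, j=5, i=3
  summed=45, j=5, i=4
  summed=50, j=5, i=5
  summed=56, j=5, i=6

Final answer: 56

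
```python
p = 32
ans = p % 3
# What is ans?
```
Trace:
  p=32
  p=32, ans=2

Final answer: 2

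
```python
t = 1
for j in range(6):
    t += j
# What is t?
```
Trace:
  t=1
  t=1, j=0
  t=2, j=1
  t=4, j=2
  t=7, j=3
  t=11, j=4
  t=16, j=5

Final answer: 16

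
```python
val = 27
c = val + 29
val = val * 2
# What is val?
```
Trace:
  val=27
  val=27, c=56
  val=54, c=56

Final answer: 54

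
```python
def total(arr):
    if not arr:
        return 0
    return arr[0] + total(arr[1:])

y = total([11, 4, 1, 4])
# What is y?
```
Call trace:
total(arr=[11, 4, 1, 4])
  total(arr=[4, 1, 4])
    total(arr=[1, 4])
      total(arr=[4])
        total(arr=[])
        -> return 0
      -> return 4
    -> return 5
  -> return 9
-> return 20

Final answer: 20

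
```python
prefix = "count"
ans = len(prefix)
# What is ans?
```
Trace:
  prefix='count'
  prefix='count', ans=5

Final answer: 5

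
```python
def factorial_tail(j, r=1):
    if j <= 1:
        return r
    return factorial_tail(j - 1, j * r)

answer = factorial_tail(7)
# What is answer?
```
Call trace:
factorial_tail(j=7, r=1)
  factorial_tail(j=6, r=7)
    factorial_tail(j=5, r=42)
      factorial_tail(j=4, r=210)
        factorial_tail(j=3, r=840)
          factorial_tail(j=2, r=2520)
            factorial_tail(j=1, r=5040)
            -> return 5040
          -> return 5040
        -> return 5040
      -> return 5040
    -> return 5040
  -> return 5040
-> return 5040

Final answer: 5040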